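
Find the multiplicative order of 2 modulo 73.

9

ord(2) | φ(73) = 73 − 1 = 72 = 2^3 · 3^2.
Divisors of 72: 1, 2, 3, 4, 6, 8, 9, 12, 18, 24, 36, 72.
Check 2^d mod 73 for each divisor in increasing order:
2^1 ≡ 2 (mod 73)
2^2 ≡ 4 (mod 73)
2^3 ≡ 8 (mod 73)
2^4 ≡ 16 (mod 73)
2^6 ≡ 64 (mod 73)
2^8 ≡ 37 (mod 73)
2^9 ≡ 1 (mod 73) ✓
Therefore the multiplicative order of 2 modulo 73 is 9.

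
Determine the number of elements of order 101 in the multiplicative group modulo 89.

0

φ(89) = 89 − 1 = 88 = 2^3 · 11.
(Z/89Z)^× is cyclic (|G| = 88); a cyclic group of order m has exactly φ(d) elements of each order d | m, and none otherwise.
Here 88 is not a multiple of 101, so there are no elements of order 101.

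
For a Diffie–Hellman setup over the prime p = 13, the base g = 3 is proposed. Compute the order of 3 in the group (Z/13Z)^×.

3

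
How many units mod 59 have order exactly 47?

φ(59) = 59 − 1 = 58 = 2 · 29.
In a cyclic group of order 58, there are φ(d) elements of order d for each divisor d of 58, and zero for non-divisors.
Since 47 ∤ 58, the count is 0.

0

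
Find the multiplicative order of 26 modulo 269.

268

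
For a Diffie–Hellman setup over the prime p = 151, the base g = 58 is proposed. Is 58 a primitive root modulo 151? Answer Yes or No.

φ(151) = 151 − 1 = 150 = 2 · 3 · 5^2.
58 is a primitive root mod 151 iff 58^(φ(151)/q) ≢ 1 for every prime q | φ(151), i.e. q ∈ {2, 3, 5}.
58^75 ≡ 1 (mod 151)  [q = 2: ≡ 1 ✗]
58^50 ≡ 32 (mod 151)  [q = 3: ≢ 1 ✓]
58^30 ≡ 64 (mod 151)  [q = 5: ≢ 1 ✓]
Since 58^75 ≡ 1, the order of 58 divides 75 < 150, so 58 is not a primitive root.

No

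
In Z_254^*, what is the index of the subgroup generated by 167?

By Lagrange's theorem, ord_254(167) divides φ(254) = φ(2)·φ(127) = 1·126 = 126 = 2 · 3^2 · 7.
Divisors of 126: 1, 2, 3, 6, 7, 9, 14, 18, 21, 42, 63, 126.
Check 167^d mod 254 for each divisor in increasing order:
167^1 ≡ 167 (mod 254)
167^2 ≡ 203 (mod 254)
167^3 ≡ 119 (mod 254)
167^6 ≡ 191 (mod 254)
167^7 ≡ 147 (mod 254)
167^9 ≡ 123 (mod 254)
167^14 ≡ 19 (mod 254)
167^18 ≡ 143 (mod 254)
167^21 ≡ 253 (mod 254)
167^42 ≡ 1 (mod 254) ✓
Thus |⟨167⟩| = ord(167) = 42.
Index = |(Z/254Z)^×| / |⟨167⟩| = 126 / 42 = 3.

3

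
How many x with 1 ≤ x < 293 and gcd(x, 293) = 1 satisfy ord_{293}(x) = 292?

144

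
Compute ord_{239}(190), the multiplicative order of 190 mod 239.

238

Since 190 ∈ (Z/239Z)^×, its order divides φ(239) = 239 − 1 = 238 = 2 · 7 · 17.
Divisors of 238: 1, 2, 7, 14, 17, 34, 119, 238.
Test each divisor d:
190^1 ≡ 190 (mod 239)
190^2 ≡ 11 (mod 239)
190^7 ≡ 28 (mod 239)
190^14 ≡ 67 (mod 239)
190^17 ≡ 215 (mod 239)
190^34 ≡ 98 (mod 239)
190^119 ≡ 238 (mod 239)
190^238 ≡ 1 (mod 239) ✓
So ord_239(190) = 238.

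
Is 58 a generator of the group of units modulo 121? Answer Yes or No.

No

φ(121) = φ(11^2) = 11·(11−1) = 110 = 2 · 5 · 11.
58 is a primitive root mod 121 iff 58^(φ(121)/q) ≢ 1 for every prime q | φ(121), i.e. q ∈ {2, 5, 11}.
58^55 ≡ 1 (mod 121)  [q = 2: ≡ 1 ✗]
58^22 ≡ 9 (mod 121)  [q = 5: ≢ 1 ✓]
58^10 ≡ 23 (mod 121)  [q = 11: ≢ 1 ✓]
58^55 ≡ 1 shows ord(58) | 55, strictly less than φ(121); not a primitive root.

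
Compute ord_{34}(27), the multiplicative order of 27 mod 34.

By Lagrange's theorem, ord_34(27) divides φ(34) = φ(2)·φ(17) = 1·16 = 16 = 2^4.
Divisors of 16: 1, 2, 4, 8, 16.
Evaluate successive powers at the divisors of 16:
27^1 ≡ 27 (mod 34)
27^2 ≡ 15 (mod 34)
27^4 ≡ 21 (mod 34)
27^8 ≡ 33 (mod 34)
27^16 ≡ 1 (mod 34) ✓
Therefore the multiplicative order of 27 modulo 34 is 16.

16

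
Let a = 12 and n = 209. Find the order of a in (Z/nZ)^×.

Since 12 ∈ (Z/209Z)^×, its order divides φ(209) = φ(11·19) = (11−1)·(19−1) = 10·18 = 180 = 2^2 · 3^2 · 5.
Divisors of 180: 1, 2, 3, 4, 5, 6, 9, 10, 12, 15, 18, 20, 30, 36, 45, 60, 90, 180.
Compute 12^d (mod 209) for the divisors d until we hit 1:
12^1 ≡ 12
12^2 ≡ 144
12^3 ≡ 56
12^4 ≡ 45
12^5 ≡ 122
12^6 ≡ 1
So ord_209(12) = 6.

6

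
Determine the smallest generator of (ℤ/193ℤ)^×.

φ(193) = 193 − 1 = 192 = 2^6 · 3.
g is a primitive root iff g^(192/q) ≢ 1 (mod 193) for each prime q ∈ {2, 3}.
g = 2: 2^96 ≡ 1 — hits 1, so not a primitive root.
g = 3: 3^96 ≡ 1 — hits 1, so not a primitive root.
g = 4: 4^96 ≡ 1 — hits 1, so not a primitive root.
g = 5: 5^96 ≡ 192; 5^64 ≡ 84 — none is 1, so 5 is a primitive root.
So 5 is the smallest generator of (Z/193Z)^×.

5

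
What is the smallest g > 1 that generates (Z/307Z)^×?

φ(307) = 307 − 1 = 306 = 2 · 3^2 · 17.
g is a primitive root iff g^(306/q) ≢ 1 (mod 307) for each prime q ∈ {2, 3, 17}.
g = 2: 2^153 ≡ 306; 2^102 ≡ 1 — hits 1, so not a primitive root.
g = 3: 3^153 ≡ 306; 3^102 ≡ 1 — hits 1, so not a primitive root.
g = 4: 4^153 ≡ 1 — hits 1, so not a primitive root.
g = 5: 5^153 ≡ 306; 5^102 ≡ 289; 5^18 ≡ 81 — none is 1, so 5 is a primitive root.
Hence the least primitive root of 307 is 5.

5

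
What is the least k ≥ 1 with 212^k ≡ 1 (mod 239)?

238

The order of 212 must divide φ(239) = 239 − 1 = 238 = 2 · 7 · 17.
Divisors of 238: 1, 2, 7, 14, 17, 34, 119, 238.
Compute 212^d (mod 239) for the divisors d until we hit 1:
212^1 ≡ 212
212^2 ≡ 12
212^7 ≡ 188
212^14 ≡ 211
212^17 ≡ 229
212^34 ≡ 100
212^119 ≡ 238
212^238 ≡ 1
The smallest such exponent is 238, so the order of 212 is 238.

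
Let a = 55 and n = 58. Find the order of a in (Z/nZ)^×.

28

Since 55 ∈ (Z/58Z)^×, its order divides φ(58) = φ(2)·φ(29) = 1·28 = 28 = 2^2 · 7.
Divisors of 28: 1, 2, 4, 7, 14, 28.
Evaluate successive powers at the divisors of 28:
55^1 ≡ 55 (mod 58)
55^2 ≡ 9 (mod 58)
55^4 ≡ 23 (mod 58)
55^7 ≡ 17 (mod 58)
55^14 ≡ 57 (mod 58)
55^28 ≡ 1 (mod 58) ✓
Hence ord(55) = 28.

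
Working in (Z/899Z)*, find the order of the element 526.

14

By Lagrange's theorem, ord_899(526) divides φ(899) = φ(29·31) = (29−1)·(31−1) = 28·30 = 840 = 2^3 · 3 · 5 · 7.
Divisors of 840: 1, 2, 3, 4, 5, 6, 7, 8, 10, 12, 14, 15, 20, 21, 24, 28, 30, 35, 40, 42, 56, 60, 70, 84, 105, 120, 140, 168, 210, 280, 420, 840.
Evaluate successive powers at the divisors of 840:
526^1 ≡ 526 (mod 899)
526^2 ≡ 683 (mod 899)
526^3 ≡ 557 (mod 899)
526^4 ≡ 807 (mod 899)
526^5 ≡ 154 (mod 899)
526^6 ≡ 94 (mod 899)
526^7 ≡ 898 (mod 899)
526^8 ≡ 373 (mod 899)
526^10 ≡ 342 (mod 899)
526^12 ≡ 745 (mod 899)
526^14 ≡ 1 (mod 899) ✓
Hence ord(526) = 14.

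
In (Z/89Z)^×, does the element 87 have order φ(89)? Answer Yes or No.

No

φ(89) = 89 − 1 = 88 = 2^3 · 11.
87 is a primitive root mod 89 iff 87^(φ(89)/q) ≢ 1 for every prime q | φ(89), i.e. q ∈ {2, 11}.
87^44 ≡ 1 (mod 89)  [q = 2: ≡ 1 ✗]
87^8 ≡ 78 (mod 89)  [q = 11: ≢ 1 ✓]
The check at q = 2 fails, so 87 generates a proper subgroup.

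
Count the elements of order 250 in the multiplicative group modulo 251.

100

φ(251) = 251 − 1 = 250 = 2 · 5^3.
(Z/251Z)^× is cyclic (|G| = 250); a cyclic group of order m has exactly φ(d) elements of each order d | m, and none otherwise.
250 = 2 · 5^3 divides 250, and φ(250) = 100.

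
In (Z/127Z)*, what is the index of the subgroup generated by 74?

By Lagrange's theorem, ord_127(74) divides φ(127) = 127 − 1 = 126 = 2 · 3^2 · 7.
Divisors of 126: 1, 2, 3, 6, 7, 9, 14, 18, 21, 42, 63, 126.
Compute 74^d (mod 127) for the divisors d until we hit 1:
74^1 ≡ 74 (mod 127)
74^2 ≡ 15 (mod 127)
74^3 ≡ 94 (mod 127)
74^6 ≡ 73 (mod 127)
74^7 ≡ 68 (mod 127)
74^9 ≡ 4 (mod 127)
74^14 ≡ 52 (mod 127)
74^18 ≡ 16 (mod 127)
74^21 ≡ 107 (mod 127)
74^42 ≡ 19 (mod 127)
74^63 ≡ 1 (mod 127) ✓
Thus |⟨74⟩| = ord(74) = 63.
[(Z/127Z)^× : ⟨74⟩] = 126/63 = 2.

2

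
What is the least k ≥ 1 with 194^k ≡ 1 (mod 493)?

112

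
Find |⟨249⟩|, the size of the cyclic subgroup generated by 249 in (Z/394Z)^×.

Since 249 ∈ (Z/394Z)^×, its order divides φ(394) = φ(2)·φ(197) = 1·196 = 196 = 2^2 · 7^2.
Divisors of 196: 1, 2, 4, 7, 14, 28, 49, 98, 196.
Evaluate successive powers at the divisors of 196:
249^1 ≡ 249 (mod 394)
249^2 ≡ 143 (mod 394)
249^4 ≡ 355 (mod 394)
249^7 ≡ 177 (mod 394)
249^14 ≡ 203 (mod 394)
249^28 ≡ 233 (mod 394)
249^49 ≡ 211 (mod 394)
249^98 ≡ 393 (mod 394)
249^196 ≡ 1 (mod 394) ✓
Hence ord(249) = 196.

196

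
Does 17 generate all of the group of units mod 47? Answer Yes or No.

No

φ(47) = 47 − 1 = 46 = 2 · 23.
It suffices to check that the order of 17 is not a proper divisor of 46: compute 17^(46/q) for q ∈ {2, 23}.
17^23 ≡ 1 (mod 47)  [q = 2: ≡ 1 ✗]
17^2 ≡ 7 (mod 47)  [q = 23: ≢ 1 ✓]
The check at q = 2 fails, so 17 generates a proper subgroup.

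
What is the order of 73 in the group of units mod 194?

24

By Lagrange's theorem, ord_194(73) divides φ(194) = φ(2)·φ(97) = 1·96 = 96 = 2^5 · 3.
Divisors of 96: 1, 2, 3, 4, 6, 8, 12, 16, 24, 32, 48, 96.
Compute 73^d (mod 194) for the divisors d until we hit 1:
73^1 ≡ 73 (mod 194)
73^2 ≡ 91 (mod 194)
73^3 ≡ 47 (mod 194)
73^4 ≡ 133 (mod 194)
73^6 ≡ 75 (mod 194)
73^8 ≡ 35 (mod 194)
73^12 ≡ 193 (mod 194)
73^16 ≡ 61 (mod 194)
73^24 ≡ 1 (mod 194) ✓
The smallest such exponent is 24, so the order of 73 is 24.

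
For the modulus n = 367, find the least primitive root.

6

φ(367) = 367 − 1 = 366 = 2 · 3 · 61.
g is a primitive root iff g^(366/q) ≢ 1 (mod 367) for each prime q ∈ {2, 3, 61}.
g = 2: 2^183 ≡ 1 — hits 1, so not a primitive root.
g = 3: 3^183 ≡ 366; 3^122 ≡ 1 — hits 1, so not a primitive root.
g = 4: 4^183 ≡ 1 — hits 1, so not a primitive root.
g = 5: 5^183 ≡ 366; 5^122 ≡ 1 — hits 1, so not a primitive root.
g = 6: 6^183 ≡ 366; 6^122 ≡ 283; 6^6 ≡ 47 — none is 1, so 6 is a primitive root.
So 6 is the smallest generator of (Z/367Z)^×.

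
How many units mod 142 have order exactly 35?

24

φ(142) = φ(2)·φ(71) = 1·70 = 70 = 2 · 5 · 7.
(Z/142Z)^× is cyclic (|G| = 70); a cyclic group of order m has exactly φ(d) elements of each order d | m, and none otherwise.
35 = 5 · 7 divides 70, and φ(35) = 24.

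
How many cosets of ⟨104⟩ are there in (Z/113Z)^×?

The order of 104 must divide φ(113) = 113 − 1 = 112 = 2^4 · 7.
Divisors of 112: 1, 2, 4, 7, 8, 14, 16, 28, 56, 112.
Test each divisor d:
104^1 ≡ 104
104^2 ≡ 81
104^4 ≡ 7
104^7 ≡ 95
104^8 ≡ 49
104^14 ≡ 98
104^16 ≡ 28
104^28 ≡ 112
104^56 ≡ 1
The order of 104 is 56, so the subgroup it generates has 56 elements.
[(Z/113Z)^× : ⟨104⟩] = 112/56 = 2.

2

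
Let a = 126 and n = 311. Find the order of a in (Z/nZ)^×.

31

ord(126) | φ(311) = 311 − 1 = 310 = 2 · 5 · 31.
Divisors of 310: 1, 2, 5, 10, 31, 62, 155, 310.
Compute 126^d (mod 311) for the divisors d until we hit 1:
126^1 ≡ 126 (mod 311)
126^2 ≡ 15 (mod 311)
126^5 ≡ 49 (mod 311)
126^10 ≡ 224 (mod 311)
126^31 ≡ 1 (mod 311) ✓
So ord_311(126) = 31.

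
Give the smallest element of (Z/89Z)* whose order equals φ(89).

3

φ(89) = 89 − 1 = 88 = 2^3 · 11.
Test candidates g = 2, 3, … against the prime factors q ∈ {2, 11} of φ(89): g is a generator iff g^(88/q) ≢ 1 for every such q.
g = 2: 2^44 ≡ 1 — hits 1, so not a primitive root.
g = 3: 3^44 ≡ 88; 3^8 ≡ 64 — none is 1, so 3 is a primitive root.
The smallest primitive root modulo 89 is 3.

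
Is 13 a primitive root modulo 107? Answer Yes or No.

No

φ(107) = 107 − 1 = 106 = 2 · 53.
13 is a primitive root mod 107 iff 13^(φ(107)/q) ≢ 1 for every prime q | φ(107), i.e. q ∈ {2, 53}.
13^53 ≡ 1 (mod 107)  [q = 2: ≡ 1 ✗]
13^2 ≡ 62 (mod 107)  [q = 53: ≢ 1 ✓]
13^53 ≡ 1 shows ord(13) | 53, strictly less than φ(107); not a primitive root.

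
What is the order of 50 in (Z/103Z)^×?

ord(50) | φ(103) = 103 − 1 = 102 = 2 · 3 · 17.
Divisors of 102: 1, 2, 3, 6, 17, 34, 51, 102.
Check 50^d mod 103 for each divisor in increasing order:
50^1 ≡ 50 (mod 103)
50^2 ≡ 28 (mod 103)
50^3 ≡ 61 (mod 103)
50^6 ≡ 13 (mod 103)
50^17 ≡ 46 (mod 103)
50^34 ≡ 56 (mod 103)
50^51 ≡ 1 (mod 103) ✓
So ord_103(50) = 51.

51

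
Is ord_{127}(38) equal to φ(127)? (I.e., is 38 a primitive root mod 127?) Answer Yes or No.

φ(127) = 127 − 1 = 126 = 2 · 3^2 · 7.
38 is a primitive root mod 127 iff 38^(φ(127)/q) ≢ 1 for every prime q | φ(127), i.e. q ∈ {2, 3, 7}.
38^63 ≡ 1 (mod 127)  [q = 2: ≡ 1 ✗]
38^42 ≡ 1 (mod 127)  [q = 3: ≡ 1 ✗]
38^18 ≡ 16 (mod 127)  [q = 7: ≢ 1 ✓]
The check at q = 2 fails, so 38 generates a proper subgroup.

No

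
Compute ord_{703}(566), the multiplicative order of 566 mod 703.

18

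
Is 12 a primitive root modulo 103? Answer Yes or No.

Yes

φ(103) = 103 − 1 = 102 = 2 · 3 · 17.
An element g generates (Z/103Z)^× iff g^(102/q) ≢ 1 (mod 103) for each prime q ∈ {2, 3, 17}.
12^51 ≡ 102 (mod 103)  [q = 2: ≢ 1 ✓]
12^34 ≡ 56 (mod 103)  [q = 3: ≢ 1 ✓]
12^6 ≡ 14 (mod 103)  [q = 17: ≢ 1 ✓]
All checks pass, so 12 has order 102 and is a primitive root modulo 103.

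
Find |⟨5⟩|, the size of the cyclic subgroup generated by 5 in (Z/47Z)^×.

The order of 5 must divide φ(47) = 47 − 1 = 46 = 2 · 23.
Divisors of 46: 1, 2, 23, 46.
Compute 5^d (mod 47) for the divisors d until we hit 1:
5^1 ≡ 5
5^2 ≡ 25
5^23 ≡ 46
5^46 ≡ 1
Hence ord(5) = 46.

46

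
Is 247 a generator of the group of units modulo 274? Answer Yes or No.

Yes

φ(274) = φ(2)·φ(137) = 1·136 = 136 = 2^3 · 17.
247 is a primitive root mod 274 iff 247^(φ(274)/q) ≢ 1 for every prime q | φ(274), i.e. q ∈ {2, 17}.
247^68 ≡ 273 (mod 274)  [q = 2: ≢ 1 ✓]
247^8 ≡ 187 (mod 274)  [q = 17: ≢ 1 ✓]
All checks pass, so 247 has order 136 and is a primitive root modulo 274.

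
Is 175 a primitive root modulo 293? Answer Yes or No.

φ(293) = 293 − 1 = 292 = 2^2 · 73.
175 is a primitive root mod 293 iff 175^(φ(293)/q) ≢ 1 for every prime q | φ(293), i.e. q ∈ {2, 73}.
175^146 ≡ 292 (mod 293)  [q = 2: ≢ 1 ✓]
175^4 ≡ 262 (mod 293)  [q = 73: ≢ 1 ✓]
Every test exponent gives a nontrivial residue, hence 175 generates the full group.

Yes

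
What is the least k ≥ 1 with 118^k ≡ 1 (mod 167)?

Since 118 ∈ (Z/167Z)^×, its order divides φ(167) = 167 − 1 = 166 = 2 · 83.
Divisors of 166: 1, 2, 83, 166.
Compute 118^d (mod 167) for the divisors d until we hit 1:
118^1 ≡ 118 (mod 167)
118^2 ≡ 63 (mod 167)
118^83 ≡ 166 (mod 167)
118^166 ≡ 1 (mod 167) ✓
Hence ord(118) = 166.

166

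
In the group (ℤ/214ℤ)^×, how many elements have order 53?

52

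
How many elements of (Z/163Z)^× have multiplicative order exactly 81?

54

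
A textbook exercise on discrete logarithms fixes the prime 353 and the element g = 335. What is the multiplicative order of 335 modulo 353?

176

By Lagrange's theorem, ord_353(335) divides φ(353) = 353 − 1 = 352 = 2^5 · 11.
Divisors of 352: 1, 2, 4, 8, 11, 16, 22, 32, 44, 88, 176, 352.
Evaluate successive powers at the divisors of 352:
335^1 ≡ 335 (mod 353)
335^2 ≡ 324 (mod 353)
335^4 ≡ 135 (mod 353)
335^8 ≡ 222 (mod 353)
335^11 ≡ 100 (mod 353)
335^16 ≡ 217 (mod 353)
335^22 ≡ 116 (mod 353)
335^32 ≡ 140 (mod 353)
335^44 ≡ 42 (mod 353)
335^88 ≡ 352 (mod 353)
335^176 ≡ 1 (mod 353) ✓
Hence ord(335) = 176.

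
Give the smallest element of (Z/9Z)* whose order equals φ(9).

φ(9) = φ(3^2) = 3·(3−1) = 6 = 2 · 3.
g is a primitive root iff g^(6/q) ≢ 1 (mod 9) for each prime q ∈ {2, 3}.
g = 2: 2^3 ≡ 8; 2^2 ≡ 4 — none is 1, so 2 is a primitive root.
Hence the least primitive root of 9 is 2.

2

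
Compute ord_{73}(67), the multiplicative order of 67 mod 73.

36

ord(67) | φ(73) = 73 − 1 = 72 = 2^3 · 3^2.
Divisors of 72: 1, 2, 3, 4, 6, 8, 9, 12, 18, 24, 36, 72.
Compute 67^d (mod 73) for the divisors d until we hit 1:
67^1 ≡ 67
67^2 ≡ 36
67^3 ≡ 3
67^4 ≡ 55
67^6 ≡ 9
67^8 ≡ 32
67^9 ≡ 27
67^12 ≡ 8
67^18 ≡ 72
67^24 ≡ 64
67^36 ≡ 1
Hence ord(67) = 36.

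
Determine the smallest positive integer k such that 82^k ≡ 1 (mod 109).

18

ord(82) | φ(109) = 109 − 1 = 108 = 2^2 · 3^3.
Divisors of 108: 1, 2, 3, 4, 6, 9, 12, 18, 27, 36, 54, 108.
Evaluate successive powers at the divisors of 108:
82^1 ≡ 82 (mod 109)
82^2 ≡ 75 (mod 109)
82^3 ≡ 46 (mod 109)
82^4 ≡ 66 (mod 109)
82^6 ≡ 45 (mod 109)
82^9 ≡ 108 (mod 109)
82^12 ≡ 63 (mod 109)
82^18 ≡ 1 (mod 109) ✓
So ord_109(82) = 18.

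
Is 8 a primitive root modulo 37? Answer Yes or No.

No

φ(37) = 37 − 1 = 36 = 2^2 · 3^2.
It suffices to check that the order of 8 is not a proper divisor of 36: compute 8^(36/q) for q ∈ {2, 3}.
8^18 ≡ 36 (mod 37)  [q = 2: ≢ 1 ✓]
8^12 ≡ 1 (mod 37)  [q = 3: ≡ 1 ✗]
The check at q = 3 fails, so 8 generates a proper subgroup.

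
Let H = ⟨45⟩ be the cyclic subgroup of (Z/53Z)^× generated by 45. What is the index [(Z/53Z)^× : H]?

By Lagrange's theorem, ord_53(45) divides φ(53) = 53 − 1 = 52 = 2^2 · 13.
Divisors of 52: 1, 2, 4, 13, 26, 52.
Test each divisor d:
45^1 ≡ 45
45^2 ≡ 11
45^4 ≡ 15
45^13 ≡ 30
45^26 ≡ 52
45^52 ≡ 1
The order of 45 is 52, so the subgroup it generates has 52 elements.
Index = |(Z/53Z)^×| / |⟨45⟩| = 52 / 52 = 1.

1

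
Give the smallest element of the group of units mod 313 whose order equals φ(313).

10

φ(313) = 313 − 1 = 312 = 2^3 · 3 · 13.
g is a primitive root iff g^(312/q) ≢ 1 (mod 313) for each prime q ∈ {2, 3, 13}.
g = 2: 2^156 ≡ 1 — hits 1, so not a primitive root.
g = 3: 3^156 ≡ 1 — hits 1, so not a primitive root.
g = 4: 4^156 ≡ 1 — hits 1, so not a primitive root.
g = 5: 5^156 ≡ 312; 5^104 ≡ 1 — hits 1, so not a primitive root.
g = 6: 6^156 ≡ 1 — hits 1, so not a primitive root.
g = 7: 7^156 ≡ 312; 7^104 ≡ 1 — hits 1, so not a primitive root.
g = 8: 8^156 ≡ 1 — hits 1, so not a primitive root.
g = 9: 9^156 ≡ 1 — hits 1, so not a primitive root.
g = 10: 10^156 ≡ 312; 10^104 ≡ 214; 10^24 ≡ 103 — none is 1, so 10 is a primitive root.
Hence the least primitive root of 313 is 10.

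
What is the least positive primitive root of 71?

7

φ(71) = 71 − 1 = 70 = 2 · 5 · 7.
g is a primitive root iff g^(70/q) ≢ 1 (mod 71) for each prime q ∈ {2, 5, 7}.
g = 2: 2^35 ≡ 1 — hits 1, so not a primitive root.
g = 3: 3^35 ≡ 1 — hits 1, so not a primitive root.
g = 4: 4^35 ≡ 1 — hits 1, so not a primitive root.
g = 5: 5^35 ≡ 1 — hits 1, so not a primitive root.
g = 6: 6^35 ≡ 1 — hits 1, so not a primitive root.
g = 7: 7^35 ≡ 70; 7^14 ≡ 54; 7^10 ≡ 45 — none is 1, so 7 is a primitive root.
The smallest primitive root modulo 71 is 7.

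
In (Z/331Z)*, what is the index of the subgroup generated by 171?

By Lagrange's theorem, ord_331(171) divides φ(331) = 331 − 1 = 330 = 2 · 3 · 5 · 11.
Divisors of 330: 1, 2, 3, 5, 6, 10, 11, 15, 22, 30, 33, 55, 66, 110, 165, 330.
Check 171^d mod 331 for each divisor in increasing order:
171^1 ≡ 171
171^2 ≡ 113
171^3 ≡ 125
171^5 ≡ 223
171^6 ≡ 68
171^10 ≡ 79
171^11 ≡ 269
171^15 ≡ 74
171^22 ≡ 203
171^30 ≡ 180
171^33 ≡ 323
171^55 ≡ 31
171^66 ≡ 64
171^110 ≡ 299
171^165 ≡ 1
Thus |⟨171⟩| = ord(171) = 165.
The index is φ(331) / ord(171) = 330 / 165 = 2.

2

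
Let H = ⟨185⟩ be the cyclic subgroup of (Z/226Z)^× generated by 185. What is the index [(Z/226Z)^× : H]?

By Lagrange's theorem, ord_226(185) divides φ(226) = φ(2)·φ(113) = 1·112 = 112 = 2^4 · 7.
Divisors of 112: 1, 2, 4, 7, 8, 14, 16, 28, 56, 112.
Compute 185^d (mod 226) for the divisors d until we hit 1:
185^1 ≡ 185
185^2 ≡ 99
185^4 ≡ 83
185^7 ≡ 69
185^8 ≡ 109
185^14 ≡ 15
185^16 ≡ 129
185^28 ≡ 225
185^56 ≡ 1
Thus |⟨185⟩| = ord(185) = 56.
[(Z/226Z)^× : ⟨185⟩] = 112/56 = 2.

2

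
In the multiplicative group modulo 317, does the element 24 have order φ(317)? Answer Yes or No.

φ(317) = 317 − 1 = 316 = 2^2 · 79.
24 is a primitive root mod 317 iff 24^(φ(317)/q) ≢ 1 for every prime q | φ(317), i.e. q ∈ {2, 79}.
24^158 ≡ 1 (mod 317)  [q = 2: ≡ 1 ✗]
24^4 ≡ 194 (mod 317)  [q = 79: ≢ 1 ✓]
24^158 ≡ 1 shows ord(24) | 158, strictly less than φ(317); not a primitive root.

No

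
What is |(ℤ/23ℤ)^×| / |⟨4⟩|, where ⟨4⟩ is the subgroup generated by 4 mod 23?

By Lagrange's theorem, ord_23(4) divides φ(23) = 23 − 1 = 22 = 2 · 11.
Divisors of 22: 1, 2, 11, 22.
Test each divisor d:
4^1 ≡ 4 (mod 23)
4^2 ≡ 16 (mod 23)
4^11 ≡ 1 (mod 23) ✓
The order of 4 is 11, so the subgroup it generates has 11 elements.
The index is φ(23) / ord(4) = 22 / 11 = 2.

2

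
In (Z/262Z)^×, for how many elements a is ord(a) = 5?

4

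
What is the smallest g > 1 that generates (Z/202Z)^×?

φ(202) = φ(2)·φ(101) = 1·100 = 100 = 2^2 · 5^2.
Test candidates g = 2, 3, … against the prime factors q ∈ {2, 5} of φ(202): g is a generator iff g^(100/q) ≢ 1 for every such q.
g = 2: gcd(2, 202) = 2 > 1, not a unit — skip.
g = 3: 3^50 ≡ 201; 3^20 ≡ 185 — none is 1, so 3 is a primitive root.
The smallest primitive root modulo 202 is 3.

3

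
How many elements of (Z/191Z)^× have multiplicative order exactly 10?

4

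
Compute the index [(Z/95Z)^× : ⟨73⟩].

2

The order of 73 must divide φ(95) = φ(5·19) = (5−1)·(19−1) = 4·18 = 72 = 2^3 · 3^2.
Divisors of 72: 1, 2, 3, 4, 6, 8, 9, 12, 18, 24, 36, 72.
Evaluate successive powers at the divisors of 72:
73^1 ≡ 73 (mod 95)
73^2 ≡ 9 (mod 95)
73^3 ≡ 87 (mod 95)
73^4 ≡ 81 (mod 95)
73^6 ≡ 64 (mod 95)
73^8 ≡ 6 (mod 95)
73^9 ≡ 58 (mod 95)
73^12 ≡ 11 (mod 95)
73^18 ≡ 39 (mod 95)
73^24 ≡ 26 (mod 95)
73^36 ≡ 1 (mod 95) ✓
Thus |⟨73⟩| = ord(73) = 36.
[(Z/95Z)^× : ⟨73⟩] = 72/36 = 2.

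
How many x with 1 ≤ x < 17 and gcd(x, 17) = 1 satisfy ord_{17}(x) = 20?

φ(17) = 17 − 1 = 16 = 2^4.
(Z/17Z)^× is cyclic (|G| = 16); a cyclic group of order m has exactly φ(d) elements of each order d | m, and none otherwise.
20 does not divide 16, so no element of (Z/17Z)^× has order 20.

0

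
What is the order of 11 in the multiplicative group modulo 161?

66

The order of 11 must divide φ(161) = φ(7·23) = (7−1)·(23−1) = 6·22 = 132 = 2^2 · 3 · 11.
Divisors of 132: 1, 2, 3, 4, 6, 11, 12, 22, 33, 44, 66, 132.
Compute 11^d (mod 161) for the divisors d until we hit 1:
11^1 ≡ 11 (mod 161)
11^2 ≡ 121 (mod 161)
11^3 ≡ 43 (mod 161)
11^4 ≡ 151 (mod 161)
11^6 ≡ 78 (mod 161)
11^11 ≡ 114 (mod 161)
11^12 ≡ 127 (mod 161)
11^22 ≡ 116 (mod 161)
11^33 ≡ 22 (mod 161)
11^44 ≡ 93 (mod 161)
11^66 ≡ 1 (mod 161) ✓
Hence ord(11) = 66.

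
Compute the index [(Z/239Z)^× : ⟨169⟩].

2

Since 169 ∈ (Z/239Z)^×, its order divides φ(239) = 239 − 1 = 238 = 2 · 7 · 17.
Divisors of 238: 1, 2, 7, 14, 17, 34, 119, 238.
Evaluate successive powers at the divisors of 238:
169^1 ≡ 169 (mod 239)
169^2 ≡ 120 (mod 239)
169^7 ≡ 51 (mod 239)
169^14 ≡ 211 (mod 239)
169^17 ≡ 24 (mod 239)
169^34 ≡ 98 (mod 239)
169^119 ≡ 1 (mod 239) ✓
Thus |⟨169⟩| = ord(169) = 119.
The index is φ(239) / ord(169) = 238 / 119 = 2.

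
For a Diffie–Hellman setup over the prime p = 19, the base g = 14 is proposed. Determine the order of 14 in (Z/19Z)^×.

18

The order of 14 must divide φ(19) = 19 − 1 = 18 = 2 · 3^2.
Divisors of 18: 1, 2, 3, 6, 9, 18.
Compute 14^d (mod 19) for the divisors d until we hit 1:
14^1 ≡ 14
14^2 ≡ 6
14^3 ≡ 8
14^6 ≡ 7
14^9 ≡ 18
14^18 ≡ 1
Hence ord(14) = 18.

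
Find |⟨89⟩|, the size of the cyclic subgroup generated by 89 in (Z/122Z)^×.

20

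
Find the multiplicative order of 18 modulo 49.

3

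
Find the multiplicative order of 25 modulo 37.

18

ord(25) | φ(37) = 37 − 1 = 36 = 2^2 · 3^2.
Divisors of 36: 1, 2, 3, 4, 6, 9, 12, 18, 36.
Compute 25^d (mod 37) for the divisors d until we hit 1:
25^1 ≡ 25
25^2 ≡ 33
25^3 ≡ 11
25^4 ≡ 16
25^6 ≡ 10
25^9 ≡ 36
25^12 ≡ 26
25^18 ≡ 1
Therefore the multiplicative order of 25 modulo 37 is 18.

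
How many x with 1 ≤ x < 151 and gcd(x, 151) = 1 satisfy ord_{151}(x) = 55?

0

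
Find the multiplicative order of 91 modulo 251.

25

Since 91 ∈ (Z/251Z)^×, its order divides φ(251) = 251 − 1 = 250 = 2 · 5^3.
Divisors of 250: 1, 2, 5, 10, 25, 50, 125, 250.
Compute 91^d (mod 251) for the divisors d until we hit 1:
91^1 ≡ 91 (mod 251)
91^2 ≡ 249 (mod 251)
91^5 ≡ 113 (mod 251)
91^10 ≡ 219 (mod 251)
91^25 ≡ 1 (mod 251) ✓
So ord_251(91) = 25.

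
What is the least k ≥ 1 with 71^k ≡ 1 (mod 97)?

96

The order of 71 must divide φ(97) = 97 − 1 = 96 = 2^5 · 3.
Divisors of 96: 1, 2, 3, 4, 6, 8, 12, 16, 24, 32, 48, 96.
Compute 71^d (mod 97) for the divisors d until we hit 1:
71^1 ≡ 71 (mod 97)
71^2 ≡ 94 (mod 97)
71^3 ≡ 78 (mod 97)
71^4 ≡ 9 (mod 97)
71^6 ≡ 70 (mod 97)
71^8 ≡ 81 (mod 97)
71^12 ≡ 50 (mod 97)
71^16 ≡ 62 (mod 97)
71^24 ≡ 75 (mod 97)
71^32 ≡ 61 (mod 97)
71^48 ≡ 96 (mod 97)
71^96 ≡ 1 (mod 97) ✓
So ord_97(71) = 96.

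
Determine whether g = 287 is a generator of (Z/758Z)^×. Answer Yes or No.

φ(758) = φ(2)·φ(379) = 1·378 = 378 = 2 · 3^3 · 7.
287 is a primitive root mod 758 iff 287^(φ(758)/q) ≢ 1 for every prime q | φ(758), i.e. q ∈ {2, 3, 7}.
287^189 ≡ 757 (mod 758)  [q = 2: ≢ 1 ✓]
287^126 ≡ 51 (mod 758)  [q = 3: ≢ 1 ✓]
287^54 ≡ 119 (mod 758)  [q = 7: ≢ 1 ✓]
All checks pass, so 287 has order 378 and is a primitive root modulo 758.

Yes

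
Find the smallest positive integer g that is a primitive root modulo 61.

φ(61) = 61 − 1 = 60 = 2^2 · 3 · 5.
g is a primitive root iff g^(60/q) ≢ 1 (mod 61) for each prime q ∈ {2, 3, 5}.
g = 2: 2^30 ≡ 60; 2^20 ≡ 47; 2^12 ≡ 9 — none is 1, so 2 is a primitive root.
The smallest primitive root modulo 61 is 2.

2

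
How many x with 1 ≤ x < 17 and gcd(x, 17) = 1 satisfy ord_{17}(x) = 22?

0

φ(17) = 17 − 1 = 16 = 2^4.
Since (Z/17Z)^× is cyclic of order 16, the number of elements of order d is φ(d) when d | 16 and 0 otherwise.
Here 16 is not a multiple of 22, so there are no elements of order 22.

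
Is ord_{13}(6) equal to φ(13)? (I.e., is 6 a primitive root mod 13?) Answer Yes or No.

Yes

φ(13) = 13 − 1 = 12 = 2^2 · 3.
6 is a primitive root mod 13 iff 6^(φ(13)/q) ≢ 1 for every prime q | φ(13), i.e. q ∈ {2, 3}.
6^6 ≡ 12 (mod 13)  [q = 2: ≢ 1 ✓]
6^4 ≡ 9 (mod 13)  [q = 3: ≢ 1 ✓]
None equal 1, so ord_13(6) = 12: 6 is a primitive root.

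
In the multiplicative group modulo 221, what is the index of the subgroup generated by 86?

48

Since 86 ∈ (Z/221Z)^×, its order divides φ(221) = φ(13·17) = (13−1)·(17−1) = 12·16 = 192 = 2^6 · 3.
Divisors of 192: 1, 2, 3, 4, 6, 8, 12, 16, 24, 32, 48, 64, 96, 192.
Compute 86^d (mod 221) for the divisors d until we hit 1:
86^1 ≡ 86 (mod 221)
86^2 ≡ 103 (mod 221)
86^3 ≡ 18 (mod 221)
86^4 ≡ 1 (mod 221) ✓
So ord_221(86) = 4, hence |⟨86⟩| = 4.
Index = |(Z/221Z)^×| / |⟨86⟩| = 192 / 4 = 48.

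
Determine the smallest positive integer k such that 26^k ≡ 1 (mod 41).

40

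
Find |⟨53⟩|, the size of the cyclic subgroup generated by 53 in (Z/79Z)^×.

78

ord(53) | φ(79) = 79 − 1 = 78 = 2 · 3 · 13.
Divisors of 78: 1, 2, 3, 6, 13, 26, 39, 78.
Check 53^d mod 79 for each divisor in increasing order:
53^1 ≡ 53
53^2 ≡ 44
53^3 ≡ 41
53^6 ≡ 22
53^13 ≡ 56
53^26 ≡ 55
53^39 ≡ 78
53^78 ≡ 1
Hence ord(53) = 78.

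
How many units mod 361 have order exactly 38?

18

φ(361) = φ(19^2) = 19·(19−1) = 342 = 2 · 3^2 · 19.
Since (Z/361Z)^× is cyclic of order 342, the number of elements of order d is φ(d) when d | 342 and 0 otherwise.
38 = 2 · 19 divides 342, and φ(38) = 18.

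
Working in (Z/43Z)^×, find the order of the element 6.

3

Since 6 ∈ (Z/43Z)^×, its order divides φ(43) = 43 − 1 = 42 = 2 · 3 · 7.
Divisors of 42: 1, 2, 3, 6, 7, 14, 21, 42.
Evaluate successive powers at the divisors of 42:
6^1 ≡ 6
6^2 ≡ 36
6^3 ≡ 1
Therefore the multiplicative order of 6 modulo 43 is 3.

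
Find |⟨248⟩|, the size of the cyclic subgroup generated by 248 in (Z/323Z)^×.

16

ord(248) | φ(323) = φ(17·19) = (17−1)·(19−1) = 16·18 = 288 = 2^5 · 3^2.
Divisors of 288: 1, 2, 3, 4, 6, 8, 9, 12, 16, 18, 24, 32, 36, 48, 72, 96, 144, 288.
Compute 248^d (mod 323) for the divisors d until we hit 1:
248^1 ≡ 248 (mod 323)
248^2 ≡ 134 (mod 323)
248^3 ≡ 286 (mod 323)
248^4 ≡ 191 (mod 323)
248^6 ≡ 77 (mod 323)
248^8 ≡ 305 (mod 323)
248^9 ≡ 58 (mod 323)
248^12 ≡ 115 (mod 323)
248^16 ≡ 1 (mod 323) ✓
So ord_323(248) = 16.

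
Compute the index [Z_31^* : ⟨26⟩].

ord(26) | φ(31) = 31 − 1 = 30 = 2 · 3 · 5.
Divisors of 30: 1, 2, 3, 5, 6, 10, 15, 30.
Check 26^d mod 31 for each divisor in increasing order:
26^1 ≡ 26 (mod 31)
26^2 ≡ 25 (mod 31)
26^3 ≡ 30 (mod 31)
26^5 ≡ 6 (mod 31)
26^6 ≡ 1 (mod 31) ✓
The order of 26 is 6, so the subgroup it generates has 6 elements.
[(Z/31Z)^× : ⟨26⟩] = 30/6 = 5.

5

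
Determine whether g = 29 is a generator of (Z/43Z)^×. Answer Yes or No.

φ(43) = 43 − 1 = 42 = 2 · 3 · 7.
29 is a primitive root mod 43 iff 29^(φ(43)/q) ≢ 1 for every prime q | φ(43), i.e. q ∈ {2, 3, 7}.
29^21 ≡ 42 (mod 43)  [q = 2: ≢ 1 ✓]
29^14 ≡ 6 (mod 43)  [q = 3: ≢ 1 ✓]
29^6 ≡ 21 (mod 43)  [q = 7: ≢ 1 ✓]
All checks pass, so 29 has order 42 and is a primitive root modulo 43.

Yes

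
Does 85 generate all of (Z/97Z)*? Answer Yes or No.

No

φ(97) = 97 − 1 = 96 = 2^5 · 3.
An element g generates (Z/97Z)^× iff g^(96/q) ≢ 1 (mod 97) for each prime q ∈ {2, 3}.
85^48 ≡ 1 (mod 97)  [q = 2: ≡ 1 ✗]
85^32 ≡ 1 (mod 97)  [q = 3: ≡ 1 ✗]
Since 85^48 ≡ 1, the order of 85 divides 48 < 96, so 85 is not a primitive root.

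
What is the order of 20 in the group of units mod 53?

ord(20) | φ(53) = 53 − 1 = 52 = 2^2 · 13.
Divisors of 52: 1, 2, 4, 13, 26, 52.
Compute 20^d (mod 53) for the divisors d until we hit 1:
20^1 ≡ 20 (mod 53)
20^2 ≡ 29 (mod 53)
20^4 ≡ 46 (mod 53)
20^13 ≡ 30 (mod 53)
20^26 ≡ 52 (mod 53)
20^52 ≡ 1 (mod 53) ✓
So ord_53(20) = 52.

52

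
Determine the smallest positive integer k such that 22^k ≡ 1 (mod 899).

210

ord(22) | φ(899) = φ(29·31) = (29−1)·(31−1) = 28·30 = 840 = 2^3 · 3 · 5 · 7.
Divisors of 840: 1, 2, 3, 4, 5, 6, 7, 8, 10, 12, 14, 15, 20, 21, 24, 28, 30, 35, 40, 42, 56, 60, 70, 84, 105, 120, 140, 168, 210, 280, 420, 840.
Test each divisor d:
22^1 ≡ 22 (mod 899)
22^2 ≡ 484 (mod 899)
22^3 ≡ 759 (mod 899)
22^4 ≡ 516 (mod 899)
22^5 ≡ 564 (mod 899)
22^6 ≡ 721 (mod 899)
22^7 ≡ 579 (mod 899)
22^8 ≡ 152 (mod 899)
22^10 ≡ 749 (mod 899)
22^12 ≡ 219 (mod 899)
22^14 ≡ 813 (mod 899)
22^15 ≡ 805 (mod 899)
22^20 ≡ 25 (mod 899)
22^21 ≡ 550 (mod 899)
22^24 ≡ 314 (mod 899)
22^28 ≡ 204 (mod 899)
22^30 ≡ 745 (mod 899)
22^35 ≡ 347 (mod 899)
22^40 ≡ 625 (mod 899)
22^42 ≡ 436 (mod 899)
22^56 ≡ 262 (mod 899)
22^60 ≡ 342 (mod 899)
22^70 ≡ 842 (mod 899)
22^84 ≡ 407 (mod 899)
22^105 ≡ 898 (mod 899)
22^120 ≡ 94 (mod 899)
22^140 ≡ 552 (mod 899)
22^168 ≡ 233 (mod 899)
22^210 ≡ 1 (mod 899) ✓
Therefore the multiplicative order of 22 modulo 899 is 210.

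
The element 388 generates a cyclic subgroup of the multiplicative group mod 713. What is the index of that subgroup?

Since 388 ∈ (Z/713Z)^×, its order divides φ(713) = φ(23·31) = (23−1)·(31−1) = 22·30 = 660 = 2^2 · 3 · 5 · 11.
Divisors of 660: 1, 2, 3, 4, 5, 6, 10, 11, 12, 15, 20, 22, 30, 33, 44, 55, 60, 66, 110, 132, 165, 220, 330, 660.
Test each divisor d:
388^1 ≡ 388
388^2 ≡ 101
388^3 ≡ 686
388^4 ≡ 219
388^5 ≡ 125
388^6 ≡ 16
388^10 ≡ 652
388^11 ≡ 574
388^12 ≡ 256
388^15 ≡ 218
388^20 ≡ 156
388^22 ≡ 70
388^30 ≡ 466
388^33 ≡ 252
388^44 ≡ 622
388^55 ≡ 528
388^60 ≡ 404
388^66 ≡ 47
388^110 ≡ 1
The order of 388 is 110, so the subgroup it generates has 110 elements.
Index = |(Z/713Z)^×| / |⟨388⟩| = 660 / 110 = 6.

6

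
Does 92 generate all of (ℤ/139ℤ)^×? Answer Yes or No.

φ(139) = 139 − 1 = 138 = 2 · 3 · 23.
It suffices to check that the order of 92 is not a proper divisor of 138: compute 92^(138/q) for q ∈ {2, 3, 23}.
92^69 ≡ 138 (mod 139)  [q = 2: ≢ 1 ✓]
92^46 ≡ 42 (mod 139)  [q = 3: ≢ 1 ✓]
92^6 ≡ 100 (mod 139)  [q = 23: ≢ 1 ✓]
Every test exponent gives a nontrivial residue, hence 92 generates the full group.

Yes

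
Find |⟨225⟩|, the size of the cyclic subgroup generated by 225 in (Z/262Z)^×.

65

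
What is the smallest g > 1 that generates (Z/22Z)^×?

φ(22) = φ(2)·φ(11) = 1·10 = 10 = 2 · 5.
Test candidates g = 2, 3, … against the prime factors q ∈ {2, 5} of φ(22): g is a generator iff g^(10/q) ≢ 1 for every such q.
g = 2: gcd(2, 22) = 2 > 1, not a unit — skip.
g = 3: 3^5 ≡ 1 — hits 1, so not a primitive root.
g = 4: gcd(4, 22) = 2 > 1, not a unit — skip.
g = 5: 5^5 ≡ 1 — hits 1, so not a primitive root.
g = 6: gcd(6, 22) = 2 > 1, not a unit — skip.
g = 7: 7^5 ≡ 21; 7^2 ≡ 5 — none is 1, so 7 is a primitive root.
The smallest primitive root modulo 22 is 7.

7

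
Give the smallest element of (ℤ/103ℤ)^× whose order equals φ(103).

5

φ(103) = 103 − 1 = 102 = 2 · 3 · 17.
Test candidates g = 2, 3, … against the prime factors q ∈ {2, 3, 17} of φ(103): g is a generator iff g^(102/q) ≢ 1 for every such q.
g = 2: 2^51 ≡ 1 — hits 1, so not a primitive root.
g = 3: 3^51 ≡ 102; 3^34 ≡ 1 — hits 1, so not a primitive root.
g = 4: 4^51 ≡ 1 — hits 1, so not a primitive root.
g = 5: 5^51 ≡ 102; 5^34 ≡ 56; 5^6 ≡ 72 — none is 1, so 5 is a primitive root.
The smallest primitive root modulo 103 is 5.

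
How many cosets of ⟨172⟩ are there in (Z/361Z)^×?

18

The order of 172 must divide φ(361) = φ(19^2) = 19·(19−1) = 342 = 2 · 3^2 · 19.
Divisors of 342: 1, 2, 3, 6, 9, 18, 19, 38, 57, 114, 171, 342.
Test each divisor d:
172^1 ≡ 172 (mod 361)
172^2 ≡ 343 (mod 361)
172^3 ≡ 153 (mod 361)
172^6 ≡ 305 (mod 361)
172^9 ≡ 96 (mod 361)
172^18 ≡ 191 (mod 361)
172^19 ≡ 1 (mod 361) ✓
So ord_361(172) = 19, hence |⟨172⟩| = 19.
The index is φ(361) / ord(172) = 342 / 19 = 18.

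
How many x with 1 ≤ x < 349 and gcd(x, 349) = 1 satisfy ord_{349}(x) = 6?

2

φ(349) = 349 − 1 = 348 = 2^2 · 3 · 29.
(Z/349Z)^× is cyclic (|G| = 348); a cyclic group of order m has exactly φ(d) elements of each order d | m, and none otherwise.
6 = 2 · 3 divides 348, and φ(6) = 2.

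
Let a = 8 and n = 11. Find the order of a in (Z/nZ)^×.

10

Since 8 ∈ (Z/11Z)^×, its order divides φ(11) = 11 − 1 = 10 = 2 · 5.
Divisors of 10: 1, 2, 5, 10.
Check 8^d mod 11 for each divisor in increasing order:
8^1 ≡ 8
8^2 ≡ 9
8^5 ≡ 10
8^10 ≡ 1
The smallest such exponent is 10, so the order of 8 is 10.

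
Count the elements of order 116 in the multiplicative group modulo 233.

56

φ(233) = 233 − 1 = 232 = 2^3 · 29.
(Z/233Z)^× is cyclic (|G| = 232); a cyclic group of order m has exactly φ(d) elements of each order d | m, and none otherwise.
116 = 2^2 · 29 divides 232, and φ(116) = 56.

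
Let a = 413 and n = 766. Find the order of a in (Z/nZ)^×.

By Lagrange's theorem, ord_766(413) divides φ(766) = φ(2)·φ(383) = 1·382 = 382 = 2 · 191.
Divisors of 382: 1, 2, 191, 382.
Evaluate successive powers at the divisors of 382:
413^1 ≡ 413 (mod 766)
413^2 ≡ 517 (mod 766)
413^191 ≡ 765 (mod 766)
413^382 ≡ 1 (mod 766) ✓
The smallest such exponent is 382, so the order of 413 is 382.

382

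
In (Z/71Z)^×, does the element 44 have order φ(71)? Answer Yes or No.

Yes

φ(71) = 71 − 1 = 70 = 2 · 5 · 7.
It suffices to check that the order of 44 is not a proper divisor of 70: compute 44^(70/q) for q ∈ {2, 5, 7}.
44^35 ≡ 70 (mod 71)  [q = 2: ≢ 1 ✓]
44^14 ≡ 57 (mod 71)  [q = 5: ≢ 1 ✓]
44^10 ≡ 45 (mod 71)  [q = 7: ≢ 1 ✓]
Every test exponent gives a nontrivial residue, hence 44 generates the full group.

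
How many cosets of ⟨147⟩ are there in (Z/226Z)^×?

1

The order of 147 must divide φ(226) = φ(2)·φ(113) = 1·112 = 112 = 2^4 · 7.
Divisors of 112: 1, 2, 4, 7, 8, 14, 16, 28, 56, 112.
Test each divisor d:
147^1 ≡ 147 (mod 226)
147^2 ≡ 139 (mod 226)
147^4 ≡ 111 (mod 226)
147^7 ≡ 153 (mod 226)
147^8 ≡ 117 (mod 226)
147^14 ≡ 131 (mod 226)
147^16 ≡ 129 (mod 226)
147^28 ≡ 211 (mod 226)
147^56 ≡ 225 (mod 226)
147^112 ≡ 1 (mod 226) ✓
So ord_226(147) = 112, hence |⟨147⟩| = 112.
The index is φ(226) / ord(147) = 112 / 112 = 1.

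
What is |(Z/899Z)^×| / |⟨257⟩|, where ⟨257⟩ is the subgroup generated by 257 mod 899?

The order of 257 must divide φ(899) = φ(29·31) = (29−1)·(31−1) = 28·30 = 840 = 2^3 · 3 · 5 · 7.
Divisors of 840: 1, 2, 3, 4, 5, 6, 7, 8, 10, 12, 14, 15, 20, 21, 24, 28, 30, 35, 40, 42, 56, 60, 70, 84, 105, 120, 140, 168, 210, 280, 420, 840.
Test each divisor d:
257^1 ≡ 257 (mod 899)
257^2 ≡ 422 (mod 899)
257^3 ≡ 574 (mod 899)
257^4 ≡ 82 (mod 899)
257^5 ≡ 397 (mod 899)
257^6 ≡ 442 (mod 899)
257^7 ≡ 320 (mod 899)
257^8 ≡ 431 (mod 899)
257^10 ≡ 284 (mod 899)
257^12 ≡ 281 (mod 899)
257^14 ≡ 813 (mod 899)
257^15 ≡ 373 (mod 899)
257^20 ≡ 645 (mod 899)
257^21 ≡ 349 (mod 899)
257^24 ≡ 748 (mod 899)
257^28 ≡ 204 (mod 899)
257^30 ≡ 683 (mod 899)
257^35 ≡ 552 (mod 899)
257^40 ≡ 687 (mod 899)
257^42 ≡ 436 (mod 899)
257^56 ≡ 262 (mod 899)
257^60 ≡ 807 (mod 899)
257^70 ≡ 842 (mod 899)
257^84 ≡ 407 (mod 899)
257^105 ≡ 1 (mod 899) ✓
The order of 257 is 105, so the subgroup it generates has 105 elements.
The index is φ(899) / ord(257) = 840 / 105 = 8.

8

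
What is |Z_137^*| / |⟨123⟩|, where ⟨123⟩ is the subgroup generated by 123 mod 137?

Since 123 ∈ (Z/137Z)^×, its order divides φ(137) = 137 − 1 = 136 = 2^3 · 17.
Divisors of 136: 1, 2, 4, 8, 17, 34, 68, 136.
Check 123^d mod 137 for each divisor in increasing order:
123^1 ≡ 123
123^2 ≡ 59
123^4 ≡ 56
123^8 ≡ 122
123^17 ≡ 1
The order of 123 is 17, so the subgroup it generates has 17 elements.
Index = |(Z/137Z)^×| / |⟨123⟩| = 136 / 17 = 8.

8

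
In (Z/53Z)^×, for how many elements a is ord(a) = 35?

φ(53) = 53 − 1 = 52 = 2^2 · 13.
(Z/53Z)^× is cyclic (|G| = 52); a cyclic group of order m has exactly φ(d) elements of each order d | m, and none otherwise.
Here 52 is not a multiple of 35, so there are no elements of order 35.

0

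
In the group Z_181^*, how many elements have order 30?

8

φ(181) = 181 − 1 = 180 = 2^2 · 3^2 · 5.
In a cyclic group of order 180, there are φ(d) elements of order d for each divisor d of 180, and zero for non-divisors.
30 = 2 · 3 · 5 divides 180, and φ(30) = 8.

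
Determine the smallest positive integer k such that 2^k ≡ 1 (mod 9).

6

By Lagrange's theorem, ord_9(2) divides φ(9) = φ(3^2) = 3·(3−1) = 6 = 2 · 3.
Divisors of 6: 1, 2, 3, 6.
Evaluate successive powers at the divisors of 6:
2^1 ≡ 2 (mod 9)
2^2 ≡ 4 (mod 9)
2^3 ≡ 8 (mod 9)
2^6 ≡ 1 (mod 9) ✓
The smallest such exponent is 6, so the order of 2 is 6.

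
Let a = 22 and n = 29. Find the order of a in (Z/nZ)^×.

ord(22) | φ(29) = 29 − 1 = 28 = 2^2 · 7.
Divisors of 28: 1, 2, 4, 7, 14, 28.
Compute 22^d (mod 29) for the divisors d until we hit 1:
22^1 ≡ 22 (mod 29)
22^2 ≡ 20 (mod 29)
22^4 ≡ 23 (mod 29)
22^7 ≡ 28 (mod 29)
22^14 ≡ 1 (mod 29) ✓
The smallest such exponent is 14, so the order of 22 is 14.

14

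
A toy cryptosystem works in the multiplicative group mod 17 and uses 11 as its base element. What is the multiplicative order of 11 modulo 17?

ord(11) | φ(17) = 17 − 1 = 16 = 2^4.
Divisors of 16: 1, 2, 4, 8, 16.
Compute 11^d (mod 17) for the divisors d until we hit 1:
11^1 ≡ 11 (mod 17)
11^2 ≡ 2 (mod 17)
11^4 ≡ 4 (mod 17)
11^8 ≡ 16 (mod 17)
11^16 ≡ 1 (mod 17) ✓
So ord_17(11) = 16.

16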